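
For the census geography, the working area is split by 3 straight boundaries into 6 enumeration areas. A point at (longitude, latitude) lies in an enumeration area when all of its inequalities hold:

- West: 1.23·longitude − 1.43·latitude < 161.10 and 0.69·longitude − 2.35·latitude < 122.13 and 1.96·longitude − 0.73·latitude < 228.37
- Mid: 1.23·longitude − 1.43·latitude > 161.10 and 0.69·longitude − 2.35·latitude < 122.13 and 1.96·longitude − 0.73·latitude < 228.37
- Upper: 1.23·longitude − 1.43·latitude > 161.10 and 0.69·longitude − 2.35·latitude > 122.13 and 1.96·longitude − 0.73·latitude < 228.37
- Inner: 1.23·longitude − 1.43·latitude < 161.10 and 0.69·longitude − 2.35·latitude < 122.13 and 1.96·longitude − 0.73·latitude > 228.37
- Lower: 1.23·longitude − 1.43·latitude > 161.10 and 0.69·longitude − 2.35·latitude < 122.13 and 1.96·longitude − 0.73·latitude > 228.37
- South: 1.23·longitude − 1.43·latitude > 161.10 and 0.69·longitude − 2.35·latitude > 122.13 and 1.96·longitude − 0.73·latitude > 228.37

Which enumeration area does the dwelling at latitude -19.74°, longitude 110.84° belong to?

1.23·110.84 − 1.43·-19.74 = 164.561, which is > 161.10
0.69·110.84 − 2.35·-19.74 = 122.869, which is > 122.13
1.96·110.84 − 0.73·-19.74 = 231.657, which is > 228.37
This sign pattern matches South.

South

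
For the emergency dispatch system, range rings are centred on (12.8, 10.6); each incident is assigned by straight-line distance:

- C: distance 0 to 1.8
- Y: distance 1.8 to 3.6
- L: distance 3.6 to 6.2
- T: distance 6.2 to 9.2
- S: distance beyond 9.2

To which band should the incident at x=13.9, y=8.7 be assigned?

Distance = √((13.9−12.8)² + (8.7−10.6)²) = √(1.210 + 3.610) = 2.195.
1.8 ≤ 2.195 < 3.6 → Y.

Y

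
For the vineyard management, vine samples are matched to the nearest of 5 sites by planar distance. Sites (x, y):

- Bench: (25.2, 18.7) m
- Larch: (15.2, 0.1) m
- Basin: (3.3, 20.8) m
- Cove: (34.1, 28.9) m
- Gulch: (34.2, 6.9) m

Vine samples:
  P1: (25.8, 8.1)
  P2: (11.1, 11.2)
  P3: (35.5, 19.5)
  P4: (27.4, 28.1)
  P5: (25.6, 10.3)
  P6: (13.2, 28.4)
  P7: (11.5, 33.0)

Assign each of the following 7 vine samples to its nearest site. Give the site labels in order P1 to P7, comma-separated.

P1 → Gulch (d²=72.00)
P2 → Larch (d²=140.02)
P3 → Cove (d²=90.32)
P4 → Cove (d²=45.53)
P5 → Bench (d²=70.72)
P6 → Basin (d²=155.77)
P7 → Basin (d²=216.08)

Gulch, Larch, Cove, Cove, Bench, Basin, Basin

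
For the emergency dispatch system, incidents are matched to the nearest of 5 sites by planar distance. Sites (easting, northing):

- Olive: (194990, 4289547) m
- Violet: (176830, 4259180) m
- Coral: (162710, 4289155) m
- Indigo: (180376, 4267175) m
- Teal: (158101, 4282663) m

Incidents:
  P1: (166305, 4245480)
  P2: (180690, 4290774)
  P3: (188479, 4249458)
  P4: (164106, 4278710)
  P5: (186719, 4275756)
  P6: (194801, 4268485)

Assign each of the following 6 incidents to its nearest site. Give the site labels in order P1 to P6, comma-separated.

Violet, Olive, Violet, Teal, Indigo, Indigo

P1 → Violet (d²=298465625.00)
P2 → Olive (d²=205995529.00)
P3 → Violet (d²=230216485.00)
P4 → Teal (d²=51686234.00)
P5 → Indigo (d²=113867210.00)
P6 → Indigo (d²=209796725.00)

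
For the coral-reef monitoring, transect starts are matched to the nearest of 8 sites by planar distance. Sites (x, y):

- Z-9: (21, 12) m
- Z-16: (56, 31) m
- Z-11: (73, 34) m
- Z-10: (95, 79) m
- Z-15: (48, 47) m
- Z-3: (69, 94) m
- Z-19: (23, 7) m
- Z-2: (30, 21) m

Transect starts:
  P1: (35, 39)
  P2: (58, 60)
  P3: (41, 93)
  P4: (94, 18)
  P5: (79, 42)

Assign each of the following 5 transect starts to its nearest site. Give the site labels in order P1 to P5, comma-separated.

Z-15, Z-15, Z-3, Z-11, Z-11

P1 → Z-15 (d²=233.00)
P2 → Z-15 (d²=269.00)
P3 → Z-3 (d²=785.00)
P4 → Z-11 (d²=697.00)
P5 → Z-11 (d²=100.00)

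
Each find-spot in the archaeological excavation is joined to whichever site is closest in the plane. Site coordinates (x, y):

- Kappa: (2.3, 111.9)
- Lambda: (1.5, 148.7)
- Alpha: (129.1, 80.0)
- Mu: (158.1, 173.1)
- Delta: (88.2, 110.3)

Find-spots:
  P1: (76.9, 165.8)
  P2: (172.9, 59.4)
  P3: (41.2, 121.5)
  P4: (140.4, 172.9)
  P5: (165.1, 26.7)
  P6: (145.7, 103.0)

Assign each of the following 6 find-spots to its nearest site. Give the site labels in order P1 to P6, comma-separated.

P1 → Delta (d²=3207.94)
P2 → Alpha (d²=2342.80)
P3 → Kappa (d²=1605.37)
P4 → Mu (d²=313.33)
P5 → Alpha (d²=4136.89)
P6 → Alpha (d²=804.56)

Delta, Alpha, Kappa, Mu, Alpha, Alpha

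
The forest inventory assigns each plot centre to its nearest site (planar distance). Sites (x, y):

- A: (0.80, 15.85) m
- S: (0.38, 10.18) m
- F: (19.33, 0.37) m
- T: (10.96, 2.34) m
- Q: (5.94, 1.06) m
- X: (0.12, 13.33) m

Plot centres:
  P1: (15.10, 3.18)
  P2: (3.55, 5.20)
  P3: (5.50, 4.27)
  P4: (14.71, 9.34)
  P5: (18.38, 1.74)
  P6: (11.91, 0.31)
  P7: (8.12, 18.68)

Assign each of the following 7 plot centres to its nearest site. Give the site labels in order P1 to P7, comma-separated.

T, Q, Q, T, F, T, A

P1 → T (d²=17.85)
P2 → Q (d²=22.85)
P3 → Q (d²=10.50)
P4 → T (d²=63.06)
P5 → F (d²=2.78)
P6 → T (d²=5.02)
P7 → A (d²=61.59)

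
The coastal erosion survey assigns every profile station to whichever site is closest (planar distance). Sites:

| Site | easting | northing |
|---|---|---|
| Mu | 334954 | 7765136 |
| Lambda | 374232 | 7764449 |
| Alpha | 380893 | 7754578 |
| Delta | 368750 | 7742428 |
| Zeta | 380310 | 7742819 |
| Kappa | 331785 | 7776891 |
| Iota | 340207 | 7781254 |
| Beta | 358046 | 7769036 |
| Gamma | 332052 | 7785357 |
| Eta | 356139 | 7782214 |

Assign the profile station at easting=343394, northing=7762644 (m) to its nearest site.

Mu

Squared distances to each site:
Mu: 77443664.000; Lambda: 954240269.000; Alpha: 1471235357.000; Delta: 1051613392.000; Zeta: 1755821681.000; Kappa: 337745890.000; Iota: 356489069.000; Beta: 255538768.000; Gamma: 644521333.000; Eta: 545419925.000.
Minimum at Mu.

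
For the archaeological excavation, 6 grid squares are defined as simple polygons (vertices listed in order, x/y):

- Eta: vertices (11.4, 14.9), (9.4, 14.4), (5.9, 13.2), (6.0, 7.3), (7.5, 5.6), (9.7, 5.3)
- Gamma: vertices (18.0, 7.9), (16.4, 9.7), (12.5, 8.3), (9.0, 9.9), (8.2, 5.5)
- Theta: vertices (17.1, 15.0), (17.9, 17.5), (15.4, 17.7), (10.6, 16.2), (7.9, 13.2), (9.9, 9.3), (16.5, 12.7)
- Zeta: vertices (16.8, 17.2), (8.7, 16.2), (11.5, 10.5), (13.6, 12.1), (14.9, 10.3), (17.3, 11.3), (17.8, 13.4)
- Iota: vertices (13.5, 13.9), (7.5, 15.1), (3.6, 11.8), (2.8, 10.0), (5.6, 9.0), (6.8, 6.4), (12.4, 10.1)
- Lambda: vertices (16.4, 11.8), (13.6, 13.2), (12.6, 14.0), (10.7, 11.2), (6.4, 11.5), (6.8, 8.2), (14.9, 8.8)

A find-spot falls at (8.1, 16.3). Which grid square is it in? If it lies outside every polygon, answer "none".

Cast a ray rightward from (8.1, 16.3). For each polygon, the edges (by vertex number in listed order) whose endpoints lie on opposite sides of y = 16.3, where each meets that height, and whether that is right or left of the point:
Eta: no edge straddles that height → 0 crossings.
Gamma: no edge straddles that height → 0 crossings.
Theta: 1–2 at x≈17.52 (right), 3–4 at x≈10.92 (right) → 2 crossings.
Zeta: 1–2 at x≈9.51 (right), 7–1 at x≈17.04 (right) → 2 crossings.
Iota: no edge straddles that height → 0 crossings.
Lambda: no edge straddles that height → 0 crossings.
All counts are even, so the point lies outside every listed polygon.

none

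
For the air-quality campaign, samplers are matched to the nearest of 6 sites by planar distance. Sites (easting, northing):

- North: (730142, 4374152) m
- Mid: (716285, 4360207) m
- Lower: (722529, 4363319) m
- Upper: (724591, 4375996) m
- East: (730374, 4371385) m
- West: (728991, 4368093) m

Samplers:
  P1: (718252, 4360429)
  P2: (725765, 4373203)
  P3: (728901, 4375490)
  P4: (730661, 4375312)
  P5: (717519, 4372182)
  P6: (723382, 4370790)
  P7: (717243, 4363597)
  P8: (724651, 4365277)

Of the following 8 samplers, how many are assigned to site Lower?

1

P1 → Mid
P2 → Upper
P3 → North
P4 → North
P5 → Upper
P6 → Upper
P7 → Mid
P8 → Lower
1 of the 8 goes to Lower.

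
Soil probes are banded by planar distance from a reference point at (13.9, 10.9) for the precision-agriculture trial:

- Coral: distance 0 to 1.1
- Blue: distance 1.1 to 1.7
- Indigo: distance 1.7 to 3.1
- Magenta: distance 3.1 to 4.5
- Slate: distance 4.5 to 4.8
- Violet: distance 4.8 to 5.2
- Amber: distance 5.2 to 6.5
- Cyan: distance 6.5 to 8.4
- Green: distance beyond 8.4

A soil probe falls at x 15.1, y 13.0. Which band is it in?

Distance = √((15.1−13.9)² + (13.0−10.9)²) = √(1.440 + 4.410) = 2.419.
1.7 ≤ 2.419 < 3.1 → Indigo.

Indigo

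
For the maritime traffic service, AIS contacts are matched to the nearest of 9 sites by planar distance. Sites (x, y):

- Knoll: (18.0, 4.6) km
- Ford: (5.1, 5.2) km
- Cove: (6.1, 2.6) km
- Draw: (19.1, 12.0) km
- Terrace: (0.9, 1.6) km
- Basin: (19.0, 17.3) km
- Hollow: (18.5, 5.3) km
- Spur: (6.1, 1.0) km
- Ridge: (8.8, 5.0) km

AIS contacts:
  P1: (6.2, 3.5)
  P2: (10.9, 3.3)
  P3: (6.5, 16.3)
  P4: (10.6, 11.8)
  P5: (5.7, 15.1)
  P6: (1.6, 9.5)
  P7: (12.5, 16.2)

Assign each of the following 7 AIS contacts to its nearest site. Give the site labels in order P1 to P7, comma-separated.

P1 → Cove (d²=0.82)
P2 → Ridge (d²=7.30)
P3 → Ford (d²=125.17)
P4 → Ridge (d²=49.48)
P5 → Ford (d²=98.37)
P6 → Ford (d²=30.74)
P7 → Basin (d²=43.46)

Cove, Ridge, Ford, Ridge, Ford, Ford, Basin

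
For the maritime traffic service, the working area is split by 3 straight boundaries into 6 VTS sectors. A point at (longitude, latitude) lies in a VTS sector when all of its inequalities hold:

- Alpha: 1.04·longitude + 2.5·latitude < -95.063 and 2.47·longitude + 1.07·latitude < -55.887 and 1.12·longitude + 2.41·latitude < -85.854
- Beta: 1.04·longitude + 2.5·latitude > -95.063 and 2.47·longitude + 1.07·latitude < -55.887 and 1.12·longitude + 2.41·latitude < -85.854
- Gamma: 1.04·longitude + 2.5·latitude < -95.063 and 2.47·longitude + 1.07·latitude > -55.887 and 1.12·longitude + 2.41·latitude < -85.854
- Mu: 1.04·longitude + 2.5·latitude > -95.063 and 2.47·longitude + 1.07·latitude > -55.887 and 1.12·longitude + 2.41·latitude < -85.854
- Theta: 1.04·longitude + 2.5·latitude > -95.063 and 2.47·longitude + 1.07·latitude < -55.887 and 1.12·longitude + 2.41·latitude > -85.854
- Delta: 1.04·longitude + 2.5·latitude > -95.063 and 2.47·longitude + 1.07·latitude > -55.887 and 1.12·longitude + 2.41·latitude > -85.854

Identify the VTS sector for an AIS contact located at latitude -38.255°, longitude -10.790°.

Alpha

1.04·-10.790 + 2.5·-38.255 = -106.859, which is < -95.063
2.47·-10.790 + 1.07·-38.255 = -67.584, which is < -55.887
1.12·-10.790 + 2.41·-38.255 = -104.279, which is < -85.854
This sign pattern matches Alpha.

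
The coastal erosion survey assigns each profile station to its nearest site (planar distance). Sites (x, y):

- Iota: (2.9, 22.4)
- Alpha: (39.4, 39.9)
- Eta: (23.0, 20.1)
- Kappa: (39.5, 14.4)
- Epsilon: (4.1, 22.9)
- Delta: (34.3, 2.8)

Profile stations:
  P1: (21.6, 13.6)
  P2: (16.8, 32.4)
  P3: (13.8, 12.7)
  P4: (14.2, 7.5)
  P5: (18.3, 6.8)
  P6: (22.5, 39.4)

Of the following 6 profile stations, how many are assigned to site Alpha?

P1 → Eta
P2 → Eta
P3 → Eta
P4 → Eta
P5 → Eta
P6 → Alpha
1 of the 6 goes to Alpha.

1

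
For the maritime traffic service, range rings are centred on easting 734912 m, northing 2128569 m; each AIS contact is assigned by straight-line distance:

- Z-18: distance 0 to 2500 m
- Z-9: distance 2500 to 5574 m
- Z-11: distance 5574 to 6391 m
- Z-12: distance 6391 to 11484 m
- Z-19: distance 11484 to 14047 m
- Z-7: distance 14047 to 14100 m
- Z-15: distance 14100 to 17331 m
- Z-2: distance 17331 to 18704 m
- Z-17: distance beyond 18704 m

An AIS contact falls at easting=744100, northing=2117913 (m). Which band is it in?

Z-7

Distance = √((744100−734912)² + (2117913−2128569)²) = √(84419344.000 + 113550336.000) = 14070.170 m.
14047 ≤ 14070.170 < 14100 → Z-7.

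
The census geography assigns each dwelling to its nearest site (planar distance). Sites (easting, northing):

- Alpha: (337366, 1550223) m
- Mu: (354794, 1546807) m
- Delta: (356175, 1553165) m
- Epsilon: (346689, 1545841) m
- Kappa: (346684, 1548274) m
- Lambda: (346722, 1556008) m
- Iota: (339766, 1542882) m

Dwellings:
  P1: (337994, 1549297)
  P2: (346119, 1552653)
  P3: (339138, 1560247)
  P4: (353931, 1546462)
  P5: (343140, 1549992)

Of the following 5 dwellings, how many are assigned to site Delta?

0

P1 → Alpha
P2 → Lambda
P3 → Lambda
P4 → Mu
P5 → Kappa
0 of the 5 go to Delta.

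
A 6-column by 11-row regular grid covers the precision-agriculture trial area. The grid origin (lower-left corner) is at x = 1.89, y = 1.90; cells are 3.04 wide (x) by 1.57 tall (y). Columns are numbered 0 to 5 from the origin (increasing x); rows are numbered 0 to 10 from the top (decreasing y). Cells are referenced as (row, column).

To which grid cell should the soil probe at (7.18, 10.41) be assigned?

Column index: ⌊(7.18 − 1.89) / 3.04⌋ = ⌊1.740⌋ = 1
Row offset from origin: ⌊(10.41 − 1.90) / 1.57⌋ = ⌊5.420⌋ = 5 → row 5 (counted from top)

(5, 1)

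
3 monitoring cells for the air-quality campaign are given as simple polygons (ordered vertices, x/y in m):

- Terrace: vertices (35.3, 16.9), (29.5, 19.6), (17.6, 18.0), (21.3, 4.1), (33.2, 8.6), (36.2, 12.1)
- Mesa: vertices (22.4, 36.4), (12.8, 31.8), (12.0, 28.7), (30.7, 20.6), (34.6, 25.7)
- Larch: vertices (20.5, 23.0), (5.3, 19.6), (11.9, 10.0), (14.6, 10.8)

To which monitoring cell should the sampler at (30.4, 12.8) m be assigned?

Cast a ray rightward from (30.4, 12.8). For each polygon, the edges (by vertex number in listed order) whose endpoints lie on opposite sides of y = 12.8, where each meets that height, and whether that is right or left of the point:
Terrace: 3–4 at x≈18.98 (left), 6–1 at x≈36.07 (right) → 1 crossing.
Mesa: no edge straddles that height → 0 crossings.
Larch: 2–3 at x≈9.98 (left), 4–1 at x≈15.57 (left) → 0 crossings.
Only Terrace has an odd count, so the point is inside Terrace.

Terrace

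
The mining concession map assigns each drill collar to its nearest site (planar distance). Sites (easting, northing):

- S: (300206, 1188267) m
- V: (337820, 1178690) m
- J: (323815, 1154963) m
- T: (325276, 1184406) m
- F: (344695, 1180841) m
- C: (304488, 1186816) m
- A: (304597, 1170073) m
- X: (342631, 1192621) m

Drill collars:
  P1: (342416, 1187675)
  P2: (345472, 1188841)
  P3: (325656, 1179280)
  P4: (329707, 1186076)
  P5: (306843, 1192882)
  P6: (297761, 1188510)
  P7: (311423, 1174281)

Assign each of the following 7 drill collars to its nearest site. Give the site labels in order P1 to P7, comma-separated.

P1 → X (d²=24509141.00)
P2 → X (d²=22359681.00)
P3 → T (d²=26420276.00)
P4 → T (d²=22422661.00)
P5 → C (d²=42342381.00)
P6 → S (d²=6037074.00)
P7 → A (d²=64301540.00)

X, X, T, T, C, S, A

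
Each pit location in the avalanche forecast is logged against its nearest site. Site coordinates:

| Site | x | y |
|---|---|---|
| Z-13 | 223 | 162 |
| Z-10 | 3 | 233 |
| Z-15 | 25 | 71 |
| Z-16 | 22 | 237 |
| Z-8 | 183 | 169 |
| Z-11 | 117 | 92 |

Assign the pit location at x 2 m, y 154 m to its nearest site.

Z-10

Squared distances to each site:
Z-13: 48905.000; Z-10: 6242.000; Z-15: 7418.000; Z-16: 7289.000; Z-8: 32986.000; Z-11: 17069.000.
Minimum at Z-10.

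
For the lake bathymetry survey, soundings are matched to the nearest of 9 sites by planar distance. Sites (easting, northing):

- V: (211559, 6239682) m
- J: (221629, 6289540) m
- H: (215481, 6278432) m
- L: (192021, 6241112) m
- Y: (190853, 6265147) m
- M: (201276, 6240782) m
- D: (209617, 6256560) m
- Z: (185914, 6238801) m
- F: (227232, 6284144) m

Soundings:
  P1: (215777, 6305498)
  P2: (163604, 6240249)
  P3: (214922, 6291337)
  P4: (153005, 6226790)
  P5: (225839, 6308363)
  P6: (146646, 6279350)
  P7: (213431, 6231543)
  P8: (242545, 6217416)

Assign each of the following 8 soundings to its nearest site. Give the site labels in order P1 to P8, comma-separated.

J, Z, J, Z, J, Y, V, V

P1 → J (d²=288903668.00)
P2 → Z (d²=499832804.00)
P3 → J (d²=48213058.00)
P4 → Z (d²=1227266402.00)
P5 → J (d²=372029429.00)
P6 → Y (d²=2155984058.00)
P7 → V (d²=69747705.00)
P8 → V (d²=1455906952.00)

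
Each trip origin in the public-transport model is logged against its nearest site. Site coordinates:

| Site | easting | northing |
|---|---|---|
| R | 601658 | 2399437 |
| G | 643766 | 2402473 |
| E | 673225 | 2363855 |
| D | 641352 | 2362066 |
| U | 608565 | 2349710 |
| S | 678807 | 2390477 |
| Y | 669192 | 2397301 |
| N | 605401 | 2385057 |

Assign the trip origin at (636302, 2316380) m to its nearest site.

U

Squared distances to each site:
R: 8098671985.000; G: 7467715945.000; E: 3617183554.000; D: 2112713096.000; U: 1880230069.000; S: 7297040434.000; Y: 7629960341.000; N: 5671402130.000.
Minimum at U.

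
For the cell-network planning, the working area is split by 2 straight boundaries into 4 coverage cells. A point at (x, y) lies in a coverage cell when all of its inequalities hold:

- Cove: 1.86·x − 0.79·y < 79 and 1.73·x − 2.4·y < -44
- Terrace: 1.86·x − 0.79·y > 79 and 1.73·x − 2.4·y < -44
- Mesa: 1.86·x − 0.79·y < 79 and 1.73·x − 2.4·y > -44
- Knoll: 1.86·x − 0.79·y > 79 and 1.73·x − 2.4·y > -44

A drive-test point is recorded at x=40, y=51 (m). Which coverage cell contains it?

Cove

1.86·40 − 0.79·51 = 34.110, which is < 79
1.73·40 − 2.4·51 = -53.200, which is < -44
This sign pattern matches Cove.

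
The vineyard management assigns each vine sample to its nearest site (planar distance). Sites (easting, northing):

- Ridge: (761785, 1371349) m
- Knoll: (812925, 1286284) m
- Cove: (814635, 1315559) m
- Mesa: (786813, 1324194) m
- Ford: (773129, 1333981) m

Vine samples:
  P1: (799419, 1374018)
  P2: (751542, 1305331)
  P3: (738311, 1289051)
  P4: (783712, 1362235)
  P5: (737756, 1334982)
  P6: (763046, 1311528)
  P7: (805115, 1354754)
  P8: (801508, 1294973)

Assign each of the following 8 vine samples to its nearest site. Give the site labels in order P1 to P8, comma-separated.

P1 → Ridge (d²=1423441517.00)
P2 → Ford (d²=1286821069.00)
P3 → Ford (d²=3230998024.00)
P4 → Ridge (d²=563858325.00)
P5 → Ford (d²=1252251130.00)
P6 → Ford (d²=605804098.00)
P7 → Mesa (d²=1268876804.00)
P8 → Knoll (d²=205846610.00)

Ridge, Ford, Ford, Ridge, Ford, Ford, Mesa, Knoll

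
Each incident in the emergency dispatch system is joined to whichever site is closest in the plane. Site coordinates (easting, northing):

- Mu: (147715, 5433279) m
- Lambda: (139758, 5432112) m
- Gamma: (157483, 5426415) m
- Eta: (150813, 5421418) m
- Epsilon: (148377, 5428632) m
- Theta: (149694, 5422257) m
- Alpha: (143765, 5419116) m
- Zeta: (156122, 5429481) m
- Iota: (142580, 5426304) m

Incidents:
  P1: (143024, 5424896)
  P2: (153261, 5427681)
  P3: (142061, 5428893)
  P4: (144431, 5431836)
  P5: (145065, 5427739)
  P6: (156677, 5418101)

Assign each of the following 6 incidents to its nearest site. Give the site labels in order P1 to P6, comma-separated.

Iota, Zeta, Iota, Mu, Iota, Eta

P1 → Iota (d²=2179600.00)
P2 → Zeta (d²=11425321.00)
P3 → Iota (d²=6972282.00)
P4 → Mu (d²=12866905.00)
P5 → Iota (d²=8234450.00)
P6 → Eta (d²=45388985.00)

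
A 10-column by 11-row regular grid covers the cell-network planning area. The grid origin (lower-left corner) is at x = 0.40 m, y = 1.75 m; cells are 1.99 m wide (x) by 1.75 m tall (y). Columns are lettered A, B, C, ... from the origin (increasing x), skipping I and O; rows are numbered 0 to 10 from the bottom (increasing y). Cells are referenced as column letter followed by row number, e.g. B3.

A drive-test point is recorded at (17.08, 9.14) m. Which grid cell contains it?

J4

Column index: ⌊(17.08 − 0.40) / 1.99⌋ = ⌊8.382⌋ = 8 → column J
Row offset from origin: ⌊(9.14 − 1.75) / 1.75⌋ = ⌊4.223⌋ = 4 → row 4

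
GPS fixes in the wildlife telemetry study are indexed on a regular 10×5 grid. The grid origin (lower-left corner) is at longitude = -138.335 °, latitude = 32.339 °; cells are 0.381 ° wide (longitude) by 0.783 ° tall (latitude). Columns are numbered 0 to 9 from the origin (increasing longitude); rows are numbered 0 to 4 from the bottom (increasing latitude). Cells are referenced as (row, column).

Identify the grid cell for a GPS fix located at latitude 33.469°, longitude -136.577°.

Column index: ⌊(-136.577 − -138.335) / 0.381⌋ = ⌊4.614⌋ = 4
Row offset from origin: ⌊(33.469 − 32.339) / 0.783⌋ = ⌊1.443⌋ = 1 → row 1

(1, 4)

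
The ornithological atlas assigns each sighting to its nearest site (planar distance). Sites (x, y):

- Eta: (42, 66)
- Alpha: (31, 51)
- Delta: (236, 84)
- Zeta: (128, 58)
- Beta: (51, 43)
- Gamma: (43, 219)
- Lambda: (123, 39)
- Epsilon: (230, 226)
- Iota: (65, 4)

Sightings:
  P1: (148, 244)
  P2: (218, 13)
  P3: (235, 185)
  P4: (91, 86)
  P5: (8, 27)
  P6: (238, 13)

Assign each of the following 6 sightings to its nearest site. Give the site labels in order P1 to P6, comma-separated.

Epsilon, Delta, Epsilon, Zeta, Alpha, Delta

P1 → Epsilon (d²=7048.00)
P2 → Delta (d²=5365.00)
P3 → Epsilon (d²=1706.00)
P4 → Zeta (d²=2153.00)
P5 → Alpha (d²=1105.00)
P6 → Delta (d²=5045.00)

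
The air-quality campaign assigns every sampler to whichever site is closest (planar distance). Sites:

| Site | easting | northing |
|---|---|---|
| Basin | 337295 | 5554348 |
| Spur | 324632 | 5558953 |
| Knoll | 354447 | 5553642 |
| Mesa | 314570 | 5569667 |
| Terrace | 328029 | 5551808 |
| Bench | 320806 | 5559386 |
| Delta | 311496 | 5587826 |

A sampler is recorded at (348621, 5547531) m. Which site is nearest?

Knoll

Squared distances to each site:
Basin: 174749765.000; Spur: 705934205.000; Knoll: 71286597.000; Mesa: 1649473097.000; Terrace: 442323193.000; Bench: 914215250.000; Delta: 3001952650.000.
Minimum at Knoll.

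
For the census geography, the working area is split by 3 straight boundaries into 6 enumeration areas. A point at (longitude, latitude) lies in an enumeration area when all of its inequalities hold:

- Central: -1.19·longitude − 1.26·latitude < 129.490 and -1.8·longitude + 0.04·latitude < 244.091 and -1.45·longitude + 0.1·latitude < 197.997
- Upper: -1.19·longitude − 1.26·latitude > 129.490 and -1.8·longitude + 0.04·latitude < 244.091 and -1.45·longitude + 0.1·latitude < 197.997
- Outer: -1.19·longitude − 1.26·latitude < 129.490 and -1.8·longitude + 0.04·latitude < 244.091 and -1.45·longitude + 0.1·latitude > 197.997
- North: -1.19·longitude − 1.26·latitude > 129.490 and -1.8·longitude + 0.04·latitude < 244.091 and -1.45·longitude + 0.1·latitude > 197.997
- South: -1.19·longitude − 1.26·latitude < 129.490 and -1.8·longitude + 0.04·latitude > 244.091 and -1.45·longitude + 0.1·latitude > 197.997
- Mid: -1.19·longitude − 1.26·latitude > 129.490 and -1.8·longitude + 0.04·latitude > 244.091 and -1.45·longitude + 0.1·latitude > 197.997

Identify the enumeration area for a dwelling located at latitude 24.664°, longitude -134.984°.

North

-1.19·-134.984 − 1.26·24.664 = 129.554, which is > 129.490
-1.8·-134.984 + 0.04·24.664 = 243.958, which is < 244.091
-1.45·-134.984 + 0.1·24.664 = 198.193, which is > 197.997
This sign pattern matches North.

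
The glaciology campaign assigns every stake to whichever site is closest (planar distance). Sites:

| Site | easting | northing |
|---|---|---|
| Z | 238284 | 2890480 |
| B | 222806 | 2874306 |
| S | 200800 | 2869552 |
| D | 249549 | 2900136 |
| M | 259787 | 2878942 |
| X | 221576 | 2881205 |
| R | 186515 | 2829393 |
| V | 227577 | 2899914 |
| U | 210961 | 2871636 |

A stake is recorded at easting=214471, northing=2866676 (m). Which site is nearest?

Squared distances to each site:
Z: 1133689385.000; B: 127689125.000; S: 195167617.000; D: 2350037684.000; M: 2203994612.000; X: 261572866.000; R: 2171560025.000; V: 1276531880.000; U: 36921700.000.
Minimum at U.

U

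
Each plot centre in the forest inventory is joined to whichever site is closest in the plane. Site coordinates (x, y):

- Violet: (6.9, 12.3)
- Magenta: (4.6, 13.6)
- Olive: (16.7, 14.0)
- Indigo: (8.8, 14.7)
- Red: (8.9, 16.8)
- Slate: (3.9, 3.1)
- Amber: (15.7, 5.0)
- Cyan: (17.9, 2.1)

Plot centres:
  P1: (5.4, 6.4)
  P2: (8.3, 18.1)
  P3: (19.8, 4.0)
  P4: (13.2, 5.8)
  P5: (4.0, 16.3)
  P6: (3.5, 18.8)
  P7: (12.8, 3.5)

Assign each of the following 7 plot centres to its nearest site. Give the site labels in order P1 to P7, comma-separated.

P1 → Slate (d²=13.14)
P2 → Red (d²=2.05)
P3 → Cyan (d²=7.22)
P4 → Amber (d²=6.89)
P5 → Magenta (d²=7.65)
P6 → Magenta (d²=28.25)
P7 → Amber (d²=10.66)

Slate, Red, Cyan, Amber, Magenta, Magenta, Amber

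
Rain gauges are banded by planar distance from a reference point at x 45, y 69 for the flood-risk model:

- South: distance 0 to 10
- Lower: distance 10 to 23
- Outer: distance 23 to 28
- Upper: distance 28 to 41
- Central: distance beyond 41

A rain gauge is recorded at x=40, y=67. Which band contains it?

South

Distance = √((40−45)² + (67−69)²) = √(25.000 + 4.000) = 5.385.
0 ≤ 5.385 < 10 → South.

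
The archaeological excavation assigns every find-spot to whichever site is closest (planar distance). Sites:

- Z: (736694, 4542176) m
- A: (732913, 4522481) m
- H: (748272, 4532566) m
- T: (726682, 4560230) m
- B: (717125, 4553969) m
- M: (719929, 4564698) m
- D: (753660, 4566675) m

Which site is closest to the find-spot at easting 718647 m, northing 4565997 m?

Squared distances to each site:
Z: 893134250.000; A: 2097161012.000; H: 1995272386.000; T: 97819514.000; B: 146989268.000; M: 3330925.000; D: 1226369853.000.
Minimum at M.

M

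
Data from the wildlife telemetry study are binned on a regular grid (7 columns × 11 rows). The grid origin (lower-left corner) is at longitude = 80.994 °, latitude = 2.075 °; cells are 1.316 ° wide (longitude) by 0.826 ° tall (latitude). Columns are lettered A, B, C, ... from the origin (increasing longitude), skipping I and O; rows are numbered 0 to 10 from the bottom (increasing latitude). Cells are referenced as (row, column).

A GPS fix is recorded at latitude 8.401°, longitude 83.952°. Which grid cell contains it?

(7, C)

Column index: ⌊(83.952 − 80.994) / 1.316⌋ = ⌊2.248⌋ = 2 → column C
Row offset from origin: ⌊(8.401 − 2.075) / 0.826⌋ = ⌊7.659⌋ = 7 → row 7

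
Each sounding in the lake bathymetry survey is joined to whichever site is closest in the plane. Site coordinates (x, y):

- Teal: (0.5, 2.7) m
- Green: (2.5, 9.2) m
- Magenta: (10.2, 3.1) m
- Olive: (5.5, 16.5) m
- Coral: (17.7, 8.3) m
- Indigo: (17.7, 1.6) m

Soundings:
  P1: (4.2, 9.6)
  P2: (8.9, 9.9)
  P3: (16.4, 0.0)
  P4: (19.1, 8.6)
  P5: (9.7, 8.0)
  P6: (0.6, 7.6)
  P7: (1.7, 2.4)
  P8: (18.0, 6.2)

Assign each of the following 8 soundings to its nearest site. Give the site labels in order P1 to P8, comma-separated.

P1 → Green (d²=3.05)
P2 → Green (d²=41.45)
P3 → Indigo (d²=4.25)
P4 → Coral (d²=2.05)
P5 → Magenta (d²=24.26)
P6 → Green (d²=6.17)
P7 → Teal (d²=1.53)
P8 → Coral (d²=4.50)

Green, Green, Indigo, Coral, Magenta, Green, Teal, Coral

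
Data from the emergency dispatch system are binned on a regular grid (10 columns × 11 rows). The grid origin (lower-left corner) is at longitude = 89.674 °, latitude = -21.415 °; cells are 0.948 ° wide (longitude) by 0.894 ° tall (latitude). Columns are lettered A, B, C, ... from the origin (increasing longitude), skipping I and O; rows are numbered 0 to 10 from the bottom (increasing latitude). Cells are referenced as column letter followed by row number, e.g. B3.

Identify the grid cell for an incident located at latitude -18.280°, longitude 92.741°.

D3

Column index: ⌊(92.741 − 89.674) / 0.948⌋ = ⌊3.235⌋ = 3 → column D
Row offset from origin: ⌊(-18.280 − -21.415) / 0.894⌋ = ⌊3.507⌋ = 3 → row 3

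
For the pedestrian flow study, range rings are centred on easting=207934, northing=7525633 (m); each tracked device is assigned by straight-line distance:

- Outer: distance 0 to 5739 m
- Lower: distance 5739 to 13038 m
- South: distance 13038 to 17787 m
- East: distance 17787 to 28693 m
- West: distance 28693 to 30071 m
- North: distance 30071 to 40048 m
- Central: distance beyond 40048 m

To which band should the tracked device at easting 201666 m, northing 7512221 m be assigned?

South

Distance = √((201666−207934)² + (7512221−7525633)²) = √(39287824.000 + 179881744.000) = 14804.377 m.
13038 ≤ 14804.377 < 17787 → South.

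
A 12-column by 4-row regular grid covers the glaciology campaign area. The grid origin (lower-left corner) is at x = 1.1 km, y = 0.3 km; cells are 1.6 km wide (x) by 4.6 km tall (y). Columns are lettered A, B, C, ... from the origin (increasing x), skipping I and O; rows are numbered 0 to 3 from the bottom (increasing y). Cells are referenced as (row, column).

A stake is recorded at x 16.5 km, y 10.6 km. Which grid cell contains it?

(2, K)

Column index: ⌊(16.5 − 1.1) / 1.6⌋ = ⌊9.625⌋ = 9 → column K
Row offset from origin: ⌊(10.6 − 0.3) / 4.6⌋ = ⌊2.239⌋ = 2 → row 2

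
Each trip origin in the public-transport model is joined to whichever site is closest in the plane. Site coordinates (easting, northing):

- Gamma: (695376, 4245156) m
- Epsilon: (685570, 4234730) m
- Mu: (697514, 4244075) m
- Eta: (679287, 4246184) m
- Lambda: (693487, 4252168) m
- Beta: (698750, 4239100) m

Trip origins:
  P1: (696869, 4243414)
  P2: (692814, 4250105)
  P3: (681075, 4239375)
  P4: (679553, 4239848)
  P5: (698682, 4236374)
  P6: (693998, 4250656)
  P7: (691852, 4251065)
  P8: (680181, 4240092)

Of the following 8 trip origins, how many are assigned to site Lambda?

3

P1 → Mu
P2 → Lambda
P3 → Epsilon
P4 → Eta
P5 → Beta
P6 → Lambda
P7 → Lambda
P8 → Eta
3 of the 8 go to Lambda.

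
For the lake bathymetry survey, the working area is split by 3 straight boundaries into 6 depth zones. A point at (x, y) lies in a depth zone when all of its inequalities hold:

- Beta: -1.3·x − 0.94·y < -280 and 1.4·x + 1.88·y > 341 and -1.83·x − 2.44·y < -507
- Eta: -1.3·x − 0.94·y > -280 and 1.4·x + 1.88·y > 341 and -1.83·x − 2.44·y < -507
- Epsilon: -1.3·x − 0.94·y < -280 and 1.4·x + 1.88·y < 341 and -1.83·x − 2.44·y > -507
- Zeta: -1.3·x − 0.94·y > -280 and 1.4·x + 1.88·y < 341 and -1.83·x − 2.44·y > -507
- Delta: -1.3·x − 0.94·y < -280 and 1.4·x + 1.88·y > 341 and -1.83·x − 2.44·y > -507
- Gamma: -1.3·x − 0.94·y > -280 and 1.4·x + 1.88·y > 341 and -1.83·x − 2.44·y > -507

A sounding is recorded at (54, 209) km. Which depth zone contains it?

-1.3·54 − 0.94·209 = -266.660, which is > -280
1.4·54 + 1.88·209 = 468.520, which is > 341
-1.83·54 − 2.44·209 = -608.780, which is < -507
This sign pattern matches Eta.

Eta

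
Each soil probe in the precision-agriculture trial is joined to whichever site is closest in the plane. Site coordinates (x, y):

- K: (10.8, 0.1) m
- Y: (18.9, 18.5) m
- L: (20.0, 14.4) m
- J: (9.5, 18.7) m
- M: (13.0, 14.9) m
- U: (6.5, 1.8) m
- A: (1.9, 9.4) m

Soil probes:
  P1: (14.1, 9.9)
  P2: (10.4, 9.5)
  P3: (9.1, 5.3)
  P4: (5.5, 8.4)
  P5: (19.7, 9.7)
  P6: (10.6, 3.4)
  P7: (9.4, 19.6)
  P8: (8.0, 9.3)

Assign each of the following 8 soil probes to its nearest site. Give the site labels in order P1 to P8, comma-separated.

P1 → M (d²=26.21)
P2 → M (d²=35.92)
P3 → U (d²=19.01)
P4 → A (d²=13.96)
P5 → L (d²=22.18)
P6 → K (d²=10.93)
P7 → J (d²=0.82)
P8 → A (d²=37.22)

M, M, U, A, L, K, J, A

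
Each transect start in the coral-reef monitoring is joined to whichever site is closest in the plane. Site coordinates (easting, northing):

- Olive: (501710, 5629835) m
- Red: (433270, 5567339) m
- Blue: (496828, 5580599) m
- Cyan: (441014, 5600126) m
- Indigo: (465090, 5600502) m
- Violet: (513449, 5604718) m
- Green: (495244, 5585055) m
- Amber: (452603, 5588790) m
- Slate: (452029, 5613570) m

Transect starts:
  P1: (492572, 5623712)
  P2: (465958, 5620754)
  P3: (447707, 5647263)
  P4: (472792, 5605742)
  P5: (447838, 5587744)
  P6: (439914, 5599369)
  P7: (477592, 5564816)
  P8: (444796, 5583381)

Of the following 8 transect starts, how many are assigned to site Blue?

P1 → Olive
P2 → Slate
P3 → Slate
P4 → Indigo
P5 → Amber
P6 → Cyan
P7 → Blue
P8 → Amber
1 of the 8 goes to Blue.

1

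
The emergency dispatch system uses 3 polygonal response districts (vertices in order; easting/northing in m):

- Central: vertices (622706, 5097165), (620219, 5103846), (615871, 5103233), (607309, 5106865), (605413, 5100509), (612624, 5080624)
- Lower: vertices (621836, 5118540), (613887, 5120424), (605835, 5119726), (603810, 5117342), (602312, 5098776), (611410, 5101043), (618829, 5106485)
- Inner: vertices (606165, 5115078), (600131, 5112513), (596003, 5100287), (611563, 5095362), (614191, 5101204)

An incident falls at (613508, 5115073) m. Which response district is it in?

Cast a ray rightward from (613508, 5115073). For each polygon, the edges (by vertex number in listed order) whose endpoints lie on opposite sides of northing = 5115073, where each meets that height, and whether that is right or left of the point:
Central: no edge straddles that height → 0 crossings.
Lower: 4–5 at easting≈603626.9 (left), 7–1 at easting≈620971.2 (right) → 1 crossing.
Inner: 1–2 at easting≈606153.2 (left), 5–1 at easting≈606167.9 (left) → 0 crossings.
Only Lower has an odd count, so the point is inside Lower.

Lower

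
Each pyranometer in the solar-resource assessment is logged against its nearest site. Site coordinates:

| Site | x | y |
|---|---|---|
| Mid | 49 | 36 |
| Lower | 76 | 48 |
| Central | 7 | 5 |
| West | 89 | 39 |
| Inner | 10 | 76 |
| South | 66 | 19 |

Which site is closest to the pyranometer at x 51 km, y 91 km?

Inner

Squared distances to each site:
Mid: 3029.000; Lower: 2474.000; Central: 9332.000; West: 4148.000; Inner: 1906.000; South: 5409.000.
Minimum at Inner.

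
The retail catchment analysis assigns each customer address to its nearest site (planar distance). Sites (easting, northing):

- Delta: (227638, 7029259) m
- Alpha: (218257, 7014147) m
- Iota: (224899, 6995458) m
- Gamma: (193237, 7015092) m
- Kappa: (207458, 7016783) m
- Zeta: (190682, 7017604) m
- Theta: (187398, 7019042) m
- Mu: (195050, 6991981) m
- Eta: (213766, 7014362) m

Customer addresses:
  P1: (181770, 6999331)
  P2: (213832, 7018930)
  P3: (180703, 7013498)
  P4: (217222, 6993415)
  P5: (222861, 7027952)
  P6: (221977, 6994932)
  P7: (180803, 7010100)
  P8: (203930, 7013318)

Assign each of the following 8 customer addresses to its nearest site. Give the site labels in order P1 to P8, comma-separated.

P1 → Mu (d²=230380900.00)
P2 → Eta (d²=20870980.00)
P3 → Theta (d²=75558961.00)
P4 → Iota (d²=63110178.00)
P5 → Delta (d²=24527978.00)
P6 → Iota (d²=8814760.00)
P7 → Theta (d²=123453389.00)
P8 → Kappa (d²=24453009.00)

Mu, Eta, Theta, Iota, Delta, Iota, Theta, Kappa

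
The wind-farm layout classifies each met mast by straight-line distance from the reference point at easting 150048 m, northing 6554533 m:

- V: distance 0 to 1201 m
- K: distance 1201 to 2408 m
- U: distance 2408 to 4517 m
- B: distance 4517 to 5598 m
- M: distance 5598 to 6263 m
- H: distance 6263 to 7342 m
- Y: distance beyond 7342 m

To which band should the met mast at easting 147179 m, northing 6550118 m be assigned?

B

Distance = √((147179−150048)² + (6550118−6554533)²) = √(8231161.000 + 19492225.000) = 5265.300 m.
4517 ≤ 5265.300 < 5598 → B.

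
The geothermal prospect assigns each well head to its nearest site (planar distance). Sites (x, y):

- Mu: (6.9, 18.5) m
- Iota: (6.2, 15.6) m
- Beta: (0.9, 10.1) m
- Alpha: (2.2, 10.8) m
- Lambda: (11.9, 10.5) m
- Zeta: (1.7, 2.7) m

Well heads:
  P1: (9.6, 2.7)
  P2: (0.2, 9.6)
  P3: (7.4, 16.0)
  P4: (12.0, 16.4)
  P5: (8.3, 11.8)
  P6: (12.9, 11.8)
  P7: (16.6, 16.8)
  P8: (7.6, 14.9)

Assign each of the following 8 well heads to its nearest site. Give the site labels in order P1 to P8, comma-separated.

P1 → Zeta (d²=62.41)
P2 → Beta (d²=0.74)
P3 → Iota (d²=1.60)
P4 → Mu (d²=30.42)
P5 → Lambda (d²=14.65)
P6 → Lambda (d²=2.69)
P7 → Lambda (d²=61.78)
P8 → Iota (d²=2.45)

Zeta, Beta, Iota, Mu, Lambda, Lambda, Lambda, Iota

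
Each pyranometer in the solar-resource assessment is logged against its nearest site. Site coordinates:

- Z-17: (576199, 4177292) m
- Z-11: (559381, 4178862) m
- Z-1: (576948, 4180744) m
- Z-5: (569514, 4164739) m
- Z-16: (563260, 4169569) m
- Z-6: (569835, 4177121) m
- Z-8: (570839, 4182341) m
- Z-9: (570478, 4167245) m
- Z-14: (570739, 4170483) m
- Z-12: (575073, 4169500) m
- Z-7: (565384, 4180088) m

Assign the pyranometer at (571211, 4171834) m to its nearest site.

Z-14

Squared distances to each site:
Z-17: 54669908.000; Z-11: 189341684.000; Z-1: 112301269.000; Z-5: 53218834.000; Z-16: 68348626.000; Z-6: 29845745.000; Z-8: 110535433.000; Z-9: 21596210.000; Z-14: 2047985.000; Z-12: 20362600.000; Z-7: 102082445.000.
Minimum at Z-14.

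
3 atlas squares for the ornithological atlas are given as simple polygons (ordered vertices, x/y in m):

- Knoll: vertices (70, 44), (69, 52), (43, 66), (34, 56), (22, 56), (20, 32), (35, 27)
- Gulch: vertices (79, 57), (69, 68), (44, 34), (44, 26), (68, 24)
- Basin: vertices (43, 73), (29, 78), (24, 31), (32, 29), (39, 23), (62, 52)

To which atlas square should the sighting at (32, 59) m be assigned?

Basin

Cast a ray rightward from (32, 59). For each polygon, the edges (by vertex number in listed order) whose endpoints lie on opposite sides of y = 59, where each meets that height, and whether that is right or left of the point:
Knoll: 2–3 at x≈56.0 (right), 3–4 at x≈36.7 (right) → 2 crossings.
Gulch: 1–2 at x≈77.2 (right), 2–3 at x≈62.4 (right) → 2 crossings.
Basin: 2–3 at x≈27.0 (left), 6–1 at x≈55.7 (right) → 1 crossing.
Only Basin has an odd count, so the point is inside Basin.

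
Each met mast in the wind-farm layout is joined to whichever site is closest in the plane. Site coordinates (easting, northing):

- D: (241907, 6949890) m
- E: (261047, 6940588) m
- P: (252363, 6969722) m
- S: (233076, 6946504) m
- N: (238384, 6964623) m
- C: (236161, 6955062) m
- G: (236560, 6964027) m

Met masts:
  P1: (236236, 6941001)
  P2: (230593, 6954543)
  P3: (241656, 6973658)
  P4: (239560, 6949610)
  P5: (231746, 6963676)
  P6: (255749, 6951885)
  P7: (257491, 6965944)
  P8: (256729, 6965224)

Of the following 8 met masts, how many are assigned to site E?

P1 → S
P2 → C
P3 → N
P4 → D
P5 → G
P6 → E
P7 → P
P8 → P
1 of the 8 goes to E.

1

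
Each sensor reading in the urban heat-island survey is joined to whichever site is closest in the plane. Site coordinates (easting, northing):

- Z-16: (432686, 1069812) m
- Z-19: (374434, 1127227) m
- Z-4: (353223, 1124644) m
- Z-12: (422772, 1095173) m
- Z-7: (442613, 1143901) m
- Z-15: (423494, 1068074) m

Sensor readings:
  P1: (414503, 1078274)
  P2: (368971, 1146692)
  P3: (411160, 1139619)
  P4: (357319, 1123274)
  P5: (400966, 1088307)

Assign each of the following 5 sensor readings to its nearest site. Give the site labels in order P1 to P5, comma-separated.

P1 → Z-15 (d²=184878081.00)
P2 → Z-19 (d²=408730594.00)
P3 → Z-7 (d²=1007626733.00)
P4 → Z-4 (d²=18654116.00)
P5 → Z-12 (d²=522643592.00)

Z-15, Z-19, Z-7, Z-4, Z-12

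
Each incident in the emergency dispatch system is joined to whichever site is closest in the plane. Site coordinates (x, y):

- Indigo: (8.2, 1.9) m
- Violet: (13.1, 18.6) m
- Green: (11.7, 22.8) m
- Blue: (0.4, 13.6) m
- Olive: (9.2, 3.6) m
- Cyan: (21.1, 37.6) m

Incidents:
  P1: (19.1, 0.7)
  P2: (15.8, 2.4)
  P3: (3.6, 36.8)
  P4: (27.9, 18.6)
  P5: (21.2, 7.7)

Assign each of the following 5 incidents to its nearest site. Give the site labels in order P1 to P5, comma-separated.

P1 → Olive (d²=106.42)
P2 → Olive (d²=45.00)
P3 → Green (d²=261.61)
P4 → Violet (d²=219.04)
P5 → Olive (d²=160.81)

Olive, Olive, Green, Violet, Olive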